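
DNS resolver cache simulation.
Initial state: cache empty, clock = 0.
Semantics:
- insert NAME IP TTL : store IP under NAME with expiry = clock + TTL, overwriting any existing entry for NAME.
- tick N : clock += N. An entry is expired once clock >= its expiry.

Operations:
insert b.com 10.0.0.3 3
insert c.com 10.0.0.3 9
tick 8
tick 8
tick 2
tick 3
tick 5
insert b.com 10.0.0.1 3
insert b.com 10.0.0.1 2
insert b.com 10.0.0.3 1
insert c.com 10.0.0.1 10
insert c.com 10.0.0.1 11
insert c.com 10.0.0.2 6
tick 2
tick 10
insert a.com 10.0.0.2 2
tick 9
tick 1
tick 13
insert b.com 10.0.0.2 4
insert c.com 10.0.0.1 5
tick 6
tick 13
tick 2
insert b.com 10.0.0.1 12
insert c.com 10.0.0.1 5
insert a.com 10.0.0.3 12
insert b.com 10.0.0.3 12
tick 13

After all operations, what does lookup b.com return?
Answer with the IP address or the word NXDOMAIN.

Answer: NXDOMAIN

Derivation:
Op 1: insert b.com -> 10.0.0.3 (expiry=0+3=3). clock=0
Op 2: insert c.com -> 10.0.0.3 (expiry=0+9=9). clock=0
Op 3: tick 8 -> clock=8. purged={b.com}
Op 4: tick 8 -> clock=16. purged={c.com}
Op 5: tick 2 -> clock=18.
Op 6: tick 3 -> clock=21.
Op 7: tick 5 -> clock=26.
Op 8: insert b.com -> 10.0.0.1 (expiry=26+3=29). clock=26
Op 9: insert b.com -> 10.0.0.1 (expiry=26+2=28). clock=26
Op 10: insert b.com -> 10.0.0.3 (expiry=26+1=27). clock=26
Op 11: insert c.com -> 10.0.0.1 (expiry=26+10=36). clock=26
Op 12: insert c.com -> 10.0.0.1 (expiry=26+11=37). clock=26
Op 13: insert c.com -> 10.0.0.2 (expiry=26+6=32). clock=26
Op 14: tick 2 -> clock=28. purged={b.com}
Op 15: tick 10 -> clock=38. purged={c.com}
Op 16: insert a.com -> 10.0.0.2 (expiry=38+2=40). clock=38
Op 17: tick 9 -> clock=47. purged={a.com}
Op 18: tick 1 -> clock=48.
Op 19: tick 13 -> clock=61.
Op 20: insert b.com -> 10.0.0.2 (expiry=61+4=65). clock=61
Op 21: insert c.com -> 10.0.0.1 (expiry=61+5=66). clock=61
Op 22: tick 6 -> clock=67. purged={b.com,c.com}
Op 23: tick 13 -> clock=80.
Op 24: tick 2 -> clock=82.
Op 25: insert b.com -> 10.0.0.1 (expiry=82+12=94). clock=82
Op 26: insert c.com -> 10.0.0.1 (expiry=82+5=87). clock=82
Op 27: insert a.com -> 10.0.0.3 (expiry=82+12=94). clock=82
Op 28: insert b.com -> 10.0.0.3 (expiry=82+12=94). clock=82
Op 29: tick 13 -> clock=95. purged={a.com,b.com,c.com}
lookup b.com: not in cache (expired or never inserted)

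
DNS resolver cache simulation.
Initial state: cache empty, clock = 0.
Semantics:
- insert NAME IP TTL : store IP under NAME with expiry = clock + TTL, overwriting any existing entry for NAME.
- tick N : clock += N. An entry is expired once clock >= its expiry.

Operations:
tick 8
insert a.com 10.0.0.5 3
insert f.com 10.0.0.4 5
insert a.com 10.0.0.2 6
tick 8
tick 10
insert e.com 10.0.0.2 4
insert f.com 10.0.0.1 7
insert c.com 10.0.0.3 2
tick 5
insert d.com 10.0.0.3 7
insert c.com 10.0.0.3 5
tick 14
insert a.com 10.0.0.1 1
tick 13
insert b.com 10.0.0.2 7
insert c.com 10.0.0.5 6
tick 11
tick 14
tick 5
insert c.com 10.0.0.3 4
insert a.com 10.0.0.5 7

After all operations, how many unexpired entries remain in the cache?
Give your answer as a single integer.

Answer: 2

Derivation:
Op 1: tick 8 -> clock=8.
Op 2: insert a.com -> 10.0.0.5 (expiry=8+3=11). clock=8
Op 3: insert f.com -> 10.0.0.4 (expiry=8+5=13). clock=8
Op 4: insert a.com -> 10.0.0.2 (expiry=8+6=14). clock=8
Op 5: tick 8 -> clock=16. purged={a.com,f.com}
Op 6: tick 10 -> clock=26.
Op 7: insert e.com -> 10.0.0.2 (expiry=26+4=30). clock=26
Op 8: insert f.com -> 10.0.0.1 (expiry=26+7=33). clock=26
Op 9: insert c.com -> 10.0.0.3 (expiry=26+2=28). clock=26
Op 10: tick 5 -> clock=31. purged={c.com,e.com}
Op 11: insert d.com -> 10.0.0.3 (expiry=31+7=38). clock=31
Op 12: insert c.com -> 10.0.0.3 (expiry=31+5=36). clock=31
Op 13: tick 14 -> clock=45. purged={c.com,d.com,f.com}
Op 14: insert a.com -> 10.0.0.1 (expiry=45+1=46). clock=45
Op 15: tick 13 -> clock=58. purged={a.com}
Op 16: insert b.com -> 10.0.0.2 (expiry=58+7=65). clock=58
Op 17: insert c.com -> 10.0.0.5 (expiry=58+6=64). clock=58
Op 18: tick 11 -> clock=69. purged={b.com,c.com}
Op 19: tick 14 -> clock=83.
Op 20: tick 5 -> clock=88.
Op 21: insert c.com -> 10.0.0.3 (expiry=88+4=92). clock=88
Op 22: insert a.com -> 10.0.0.5 (expiry=88+7=95). clock=88
Final cache (unexpired): {a.com,c.com} -> size=2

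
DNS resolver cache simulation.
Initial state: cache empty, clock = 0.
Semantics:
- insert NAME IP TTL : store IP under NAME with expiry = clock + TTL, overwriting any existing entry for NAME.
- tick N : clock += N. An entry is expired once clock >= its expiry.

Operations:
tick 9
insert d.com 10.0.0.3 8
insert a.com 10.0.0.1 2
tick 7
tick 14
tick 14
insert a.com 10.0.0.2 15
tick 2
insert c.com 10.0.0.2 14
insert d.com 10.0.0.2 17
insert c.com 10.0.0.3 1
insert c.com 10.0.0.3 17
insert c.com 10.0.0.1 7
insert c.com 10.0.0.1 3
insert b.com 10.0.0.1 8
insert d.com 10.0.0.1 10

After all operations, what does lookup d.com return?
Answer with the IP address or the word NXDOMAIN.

Answer: 10.0.0.1

Derivation:
Op 1: tick 9 -> clock=9.
Op 2: insert d.com -> 10.0.0.3 (expiry=9+8=17). clock=9
Op 3: insert a.com -> 10.0.0.1 (expiry=9+2=11). clock=9
Op 4: tick 7 -> clock=16. purged={a.com}
Op 5: tick 14 -> clock=30. purged={d.com}
Op 6: tick 14 -> clock=44.
Op 7: insert a.com -> 10.0.0.2 (expiry=44+15=59). clock=44
Op 8: tick 2 -> clock=46.
Op 9: insert c.com -> 10.0.0.2 (expiry=46+14=60). clock=46
Op 10: insert d.com -> 10.0.0.2 (expiry=46+17=63). clock=46
Op 11: insert c.com -> 10.0.0.3 (expiry=46+1=47). clock=46
Op 12: insert c.com -> 10.0.0.3 (expiry=46+17=63). clock=46
Op 13: insert c.com -> 10.0.0.1 (expiry=46+7=53). clock=46
Op 14: insert c.com -> 10.0.0.1 (expiry=46+3=49). clock=46
Op 15: insert b.com -> 10.0.0.1 (expiry=46+8=54). clock=46
Op 16: insert d.com -> 10.0.0.1 (expiry=46+10=56). clock=46
lookup d.com: present, ip=10.0.0.1 expiry=56 > clock=46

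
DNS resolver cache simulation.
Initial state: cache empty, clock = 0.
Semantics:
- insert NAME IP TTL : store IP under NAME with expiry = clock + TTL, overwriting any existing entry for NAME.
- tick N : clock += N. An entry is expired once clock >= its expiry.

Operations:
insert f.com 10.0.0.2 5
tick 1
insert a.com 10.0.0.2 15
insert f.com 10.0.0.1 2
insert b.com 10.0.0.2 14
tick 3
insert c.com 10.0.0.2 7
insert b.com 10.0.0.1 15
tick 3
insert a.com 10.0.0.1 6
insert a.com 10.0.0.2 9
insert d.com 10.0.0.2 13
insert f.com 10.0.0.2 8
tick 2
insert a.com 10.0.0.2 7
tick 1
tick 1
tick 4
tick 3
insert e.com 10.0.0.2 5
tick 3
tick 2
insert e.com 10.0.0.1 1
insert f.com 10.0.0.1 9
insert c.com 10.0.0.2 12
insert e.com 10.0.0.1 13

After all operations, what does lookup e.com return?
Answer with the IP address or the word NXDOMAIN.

Op 1: insert f.com -> 10.0.0.2 (expiry=0+5=5). clock=0
Op 2: tick 1 -> clock=1.
Op 3: insert a.com -> 10.0.0.2 (expiry=1+15=16). clock=1
Op 4: insert f.com -> 10.0.0.1 (expiry=1+2=3). clock=1
Op 5: insert b.com -> 10.0.0.2 (expiry=1+14=15). clock=1
Op 6: tick 3 -> clock=4. purged={f.com}
Op 7: insert c.com -> 10.0.0.2 (expiry=4+7=11). clock=4
Op 8: insert b.com -> 10.0.0.1 (expiry=4+15=19). clock=4
Op 9: tick 3 -> clock=7.
Op 10: insert a.com -> 10.0.0.1 (expiry=7+6=13). clock=7
Op 11: insert a.com -> 10.0.0.2 (expiry=7+9=16). clock=7
Op 12: insert d.com -> 10.0.0.2 (expiry=7+13=20). clock=7
Op 13: insert f.com -> 10.0.0.2 (expiry=7+8=15). clock=7
Op 14: tick 2 -> clock=9.
Op 15: insert a.com -> 10.0.0.2 (expiry=9+7=16). clock=9
Op 16: tick 1 -> clock=10.
Op 17: tick 1 -> clock=11. purged={c.com}
Op 18: tick 4 -> clock=15. purged={f.com}
Op 19: tick 3 -> clock=18. purged={a.com}
Op 20: insert e.com -> 10.0.0.2 (expiry=18+5=23). clock=18
Op 21: tick 3 -> clock=21. purged={b.com,d.com}
Op 22: tick 2 -> clock=23. purged={e.com}
Op 23: insert e.com -> 10.0.0.1 (expiry=23+1=24). clock=23
Op 24: insert f.com -> 10.0.0.1 (expiry=23+9=32). clock=23
Op 25: insert c.com -> 10.0.0.2 (expiry=23+12=35). clock=23
Op 26: insert e.com -> 10.0.0.1 (expiry=23+13=36). clock=23
lookup e.com: present, ip=10.0.0.1 expiry=36 > clock=23

Answer: 10.0.0.1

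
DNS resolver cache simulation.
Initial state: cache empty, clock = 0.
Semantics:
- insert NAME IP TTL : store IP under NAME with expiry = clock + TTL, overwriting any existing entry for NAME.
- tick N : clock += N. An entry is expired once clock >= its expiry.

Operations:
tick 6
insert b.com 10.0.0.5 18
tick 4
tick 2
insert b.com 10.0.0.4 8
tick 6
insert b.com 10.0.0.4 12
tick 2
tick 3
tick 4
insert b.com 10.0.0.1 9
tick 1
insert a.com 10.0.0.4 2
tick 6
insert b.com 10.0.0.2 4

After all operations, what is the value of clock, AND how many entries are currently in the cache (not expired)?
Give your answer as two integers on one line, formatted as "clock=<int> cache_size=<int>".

Answer: clock=34 cache_size=1

Derivation:
Op 1: tick 6 -> clock=6.
Op 2: insert b.com -> 10.0.0.5 (expiry=6+18=24). clock=6
Op 3: tick 4 -> clock=10.
Op 4: tick 2 -> clock=12.
Op 5: insert b.com -> 10.0.0.4 (expiry=12+8=20). clock=12
Op 6: tick 6 -> clock=18.
Op 7: insert b.com -> 10.0.0.4 (expiry=18+12=30). clock=18
Op 8: tick 2 -> clock=20.
Op 9: tick 3 -> clock=23.
Op 10: tick 4 -> clock=27.
Op 11: insert b.com -> 10.0.0.1 (expiry=27+9=36). clock=27
Op 12: tick 1 -> clock=28.
Op 13: insert a.com -> 10.0.0.4 (expiry=28+2=30). clock=28
Op 14: tick 6 -> clock=34. purged={a.com}
Op 15: insert b.com -> 10.0.0.2 (expiry=34+4=38). clock=34
Final clock = 34
Final cache (unexpired): {b.com} -> size=1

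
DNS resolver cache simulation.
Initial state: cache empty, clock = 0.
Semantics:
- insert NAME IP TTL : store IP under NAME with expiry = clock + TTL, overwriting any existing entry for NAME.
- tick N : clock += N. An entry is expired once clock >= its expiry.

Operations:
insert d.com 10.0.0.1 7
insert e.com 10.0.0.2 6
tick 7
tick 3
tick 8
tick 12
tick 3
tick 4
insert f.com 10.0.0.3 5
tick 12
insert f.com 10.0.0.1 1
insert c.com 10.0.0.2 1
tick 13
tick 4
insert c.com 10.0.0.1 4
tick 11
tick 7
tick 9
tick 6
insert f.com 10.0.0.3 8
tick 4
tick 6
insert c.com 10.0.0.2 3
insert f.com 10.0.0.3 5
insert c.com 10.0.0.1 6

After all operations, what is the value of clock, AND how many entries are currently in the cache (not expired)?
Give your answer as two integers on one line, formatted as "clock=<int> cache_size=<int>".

Answer: clock=109 cache_size=2

Derivation:
Op 1: insert d.com -> 10.0.0.1 (expiry=0+7=7). clock=0
Op 2: insert e.com -> 10.0.0.2 (expiry=0+6=6). clock=0
Op 3: tick 7 -> clock=7. purged={d.com,e.com}
Op 4: tick 3 -> clock=10.
Op 5: tick 8 -> clock=18.
Op 6: tick 12 -> clock=30.
Op 7: tick 3 -> clock=33.
Op 8: tick 4 -> clock=37.
Op 9: insert f.com -> 10.0.0.3 (expiry=37+5=42). clock=37
Op 10: tick 12 -> clock=49. purged={f.com}
Op 11: insert f.com -> 10.0.0.1 (expiry=49+1=50). clock=49
Op 12: insert c.com -> 10.0.0.2 (expiry=49+1=50). clock=49
Op 13: tick 13 -> clock=62. purged={c.com,f.com}
Op 14: tick 4 -> clock=66.
Op 15: insert c.com -> 10.0.0.1 (expiry=66+4=70). clock=66
Op 16: tick 11 -> clock=77. purged={c.com}
Op 17: tick 7 -> clock=84.
Op 18: tick 9 -> clock=93.
Op 19: tick 6 -> clock=99.
Op 20: insert f.com -> 10.0.0.3 (expiry=99+8=107). clock=99
Op 21: tick 4 -> clock=103.
Op 22: tick 6 -> clock=109. purged={f.com}
Op 23: insert c.com -> 10.0.0.2 (expiry=109+3=112). clock=109
Op 24: insert f.com -> 10.0.0.3 (expiry=109+5=114). clock=109
Op 25: insert c.com -> 10.0.0.1 (expiry=109+6=115). clock=109
Final clock = 109
Final cache (unexpired): {c.com,f.com} -> size=2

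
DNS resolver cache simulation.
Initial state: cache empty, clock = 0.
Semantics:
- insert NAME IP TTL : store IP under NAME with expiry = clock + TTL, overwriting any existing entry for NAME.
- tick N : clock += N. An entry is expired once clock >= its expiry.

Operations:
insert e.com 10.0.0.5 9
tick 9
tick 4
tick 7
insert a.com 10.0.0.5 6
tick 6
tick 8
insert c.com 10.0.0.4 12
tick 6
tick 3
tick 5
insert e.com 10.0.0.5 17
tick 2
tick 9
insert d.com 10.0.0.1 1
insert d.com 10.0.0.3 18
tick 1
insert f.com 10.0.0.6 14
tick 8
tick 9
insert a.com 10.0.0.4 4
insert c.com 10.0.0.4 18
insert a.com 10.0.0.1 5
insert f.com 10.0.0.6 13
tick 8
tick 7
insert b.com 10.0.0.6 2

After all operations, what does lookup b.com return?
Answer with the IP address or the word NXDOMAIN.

Answer: 10.0.0.6

Derivation:
Op 1: insert e.com -> 10.0.0.5 (expiry=0+9=9). clock=0
Op 2: tick 9 -> clock=9. purged={e.com}
Op 3: tick 4 -> clock=13.
Op 4: tick 7 -> clock=20.
Op 5: insert a.com -> 10.0.0.5 (expiry=20+6=26). clock=20
Op 6: tick 6 -> clock=26. purged={a.com}
Op 7: tick 8 -> clock=34.
Op 8: insert c.com -> 10.0.0.4 (expiry=34+12=46). clock=34
Op 9: tick 6 -> clock=40.
Op 10: tick 3 -> clock=43.
Op 11: tick 5 -> clock=48. purged={c.com}
Op 12: insert e.com -> 10.0.0.5 (expiry=48+17=65). clock=48
Op 13: tick 2 -> clock=50.
Op 14: tick 9 -> clock=59.
Op 15: insert d.com -> 10.0.0.1 (expiry=59+1=60). clock=59
Op 16: insert d.com -> 10.0.0.3 (expiry=59+18=77). clock=59
Op 17: tick 1 -> clock=60.
Op 18: insert f.com -> 10.0.0.6 (expiry=60+14=74). clock=60
Op 19: tick 8 -> clock=68. purged={e.com}
Op 20: tick 9 -> clock=77. purged={d.com,f.com}
Op 21: insert a.com -> 10.0.0.4 (expiry=77+4=81). clock=77
Op 22: insert c.com -> 10.0.0.4 (expiry=77+18=95). clock=77
Op 23: insert a.com -> 10.0.0.1 (expiry=77+5=82). clock=77
Op 24: insert f.com -> 10.0.0.6 (expiry=77+13=90). clock=77
Op 25: tick 8 -> clock=85. purged={a.com}
Op 26: tick 7 -> clock=92. purged={f.com}
Op 27: insert b.com -> 10.0.0.6 (expiry=92+2=94). clock=92
lookup b.com: present, ip=10.0.0.6 expiry=94 > clock=92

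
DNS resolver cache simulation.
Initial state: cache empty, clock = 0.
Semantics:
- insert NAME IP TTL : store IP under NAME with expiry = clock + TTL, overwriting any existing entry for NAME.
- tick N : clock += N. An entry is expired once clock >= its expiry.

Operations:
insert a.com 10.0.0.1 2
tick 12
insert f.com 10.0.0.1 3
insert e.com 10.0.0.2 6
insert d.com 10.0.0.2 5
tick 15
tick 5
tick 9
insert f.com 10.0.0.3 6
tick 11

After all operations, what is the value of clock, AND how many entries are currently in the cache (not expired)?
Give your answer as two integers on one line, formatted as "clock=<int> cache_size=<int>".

Op 1: insert a.com -> 10.0.0.1 (expiry=0+2=2). clock=0
Op 2: tick 12 -> clock=12. purged={a.com}
Op 3: insert f.com -> 10.0.0.1 (expiry=12+3=15). clock=12
Op 4: insert e.com -> 10.0.0.2 (expiry=12+6=18). clock=12
Op 5: insert d.com -> 10.0.0.2 (expiry=12+5=17). clock=12
Op 6: tick 15 -> clock=27. purged={d.com,e.com,f.com}
Op 7: tick 5 -> clock=32.
Op 8: tick 9 -> clock=41.
Op 9: insert f.com -> 10.0.0.3 (expiry=41+6=47). clock=41
Op 10: tick 11 -> clock=52. purged={f.com}
Final clock = 52
Final cache (unexpired): {} -> size=0

Answer: clock=52 cache_size=0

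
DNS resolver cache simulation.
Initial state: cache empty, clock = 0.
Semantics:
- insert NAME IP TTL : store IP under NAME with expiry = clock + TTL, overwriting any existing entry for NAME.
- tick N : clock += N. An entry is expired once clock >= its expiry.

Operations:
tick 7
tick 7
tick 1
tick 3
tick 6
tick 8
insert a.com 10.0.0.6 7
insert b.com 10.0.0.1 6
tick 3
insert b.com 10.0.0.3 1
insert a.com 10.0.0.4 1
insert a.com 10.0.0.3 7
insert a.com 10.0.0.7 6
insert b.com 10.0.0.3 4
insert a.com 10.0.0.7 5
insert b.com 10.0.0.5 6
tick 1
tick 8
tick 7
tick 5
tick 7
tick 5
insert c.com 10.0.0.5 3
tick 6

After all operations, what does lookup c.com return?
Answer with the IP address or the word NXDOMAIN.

Op 1: tick 7 -> clock=7.
Op 2: tick 7 -> clock=14.
Op 3: tick 1 -> clock=15.
Op 4: tick 3 -> clock=18.
Op 5: tick 6 -> clock=24.
Op 6: tick 8 -> clock=32.
Op 7: insert a.com -> 10.0.0.6 (expiry=32+7=39). clock=32
Op 8: insert b.com -> 10.0.0.1 (expiry=32+6=38). clock=32
Op 9: tick 3 -> clock=35.
Op 10: insert b.com -> 10.0.0.3 (expiry=35+1=36). clock=35
Op 11: insert a.com -> 10.0.0.4 (expiry=35+1=36). clock=35
Op 12: insert a.com -> 10.0.0.3 (expiry=35+7=42). clock=35
Op 13: insert a.com -> 10.0.0.7 (expiry=35+6=41). clock=35
Op 14: insert b.com -> 10.0.0.3 (expiry=35+4=39). clock=35
Op 15: insert a.com -> 10.0.0.7 (expiry=35+5=40). clock=35
Op 16: insert b.com -> 10.0.0.5 (expiry=35+6=41). clock=35
Op 17: tick 1 -> clock=36.
Op 18: tick 8 -> clock=44. purged={a.com,b.com}
Op 19: tick 7 -> clock=51.
Op 20: tick 5 -> clock=56.
Op 21: tick 7 -> clock=63.
Op 22: tick 5 -> clock=68.
Op 23: insert c.com -> 10.0.0.5 (expiry=68+3=71). clock=68
Op 24: tick 6 -> clock=74. purged={c.com}
lookup c.com: not in cache (expired or never inserted)

Answer: NXDOMAIN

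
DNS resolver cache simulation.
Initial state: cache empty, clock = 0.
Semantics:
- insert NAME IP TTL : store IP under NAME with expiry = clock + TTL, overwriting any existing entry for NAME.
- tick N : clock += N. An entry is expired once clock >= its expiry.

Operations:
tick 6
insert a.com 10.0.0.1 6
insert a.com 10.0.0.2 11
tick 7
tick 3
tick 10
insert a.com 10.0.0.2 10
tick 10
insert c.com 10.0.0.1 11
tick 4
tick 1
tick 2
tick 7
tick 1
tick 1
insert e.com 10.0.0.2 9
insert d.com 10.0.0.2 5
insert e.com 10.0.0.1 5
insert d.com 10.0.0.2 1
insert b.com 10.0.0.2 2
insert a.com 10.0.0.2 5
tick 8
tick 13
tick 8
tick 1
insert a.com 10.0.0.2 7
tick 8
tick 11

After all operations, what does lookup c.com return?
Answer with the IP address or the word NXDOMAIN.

Answer: NXDOMAIN

Derivation:
Op 1: tick 6 -> clock=6.
Op 2: insert a.com -> 10.0.0.1 (expiry=6+6=12). clock=6
Op 3: insert a.com -> 10.0.0.2 (expiry=6+11=17). clock=6
Op 4: tick 7 -> clock=13.
Op 5: tick 3 -> clock=16.
Op 6: tick 10 -> clock=26. purged={a.com}
Op 7: insert a.com -> 10.0.0.2 (expiry=26+10=36). clock=26
Op 8: tick 10 -> clock=36. purged={a.com}
Op 9: insert c.com -> 10.0.0.1 (expiry=36+11=47). clock=36
Op 10: tick 4 -> clock=40.
Op 11: tick 1 -> clock=41.
Op 12: tick 2 -> clock=43.
Op 13: tick 7 -> clock=50. purged={c.com}
Op 14: tick 1 -> clock=51.
Op 15: tick 1 -> clock=52.
Op 16: insert e.com -> 10.0.0.2 (expiry=52+9=61). clock=52
Op 17: insert d.com -> 10.0.0.2 (expiry=52+5=57). clock=52
Op 18: insert e.com -> 10.0.0.1 (expiry=52+5=57). clock=52
Op 19: insert d.com -> 10.0.0.2 (expiry=52+1=53). clock=52
Op 20: insert b.com -> 10.0.0.2 (expiry=52+2=54). clock=52
Op 21: insert a.com -> 10.0.0.2 (expiry=52+5=57). clock=52
Op 22: tick 8 -> clock=60. purged={a.com,b.com,d.com,e.com}
Op 23: tick 13 -> clock=73.
Op 24: tick 8 -> clock=81.
Op 25: tick 1 -> clock=82.
Op 26: insert a.com -> 10.0.0.2 (expiry=82+7=89). clock=82
Op 27: tick 8 -> clock=90. purged={a.com}
Op 28: tick 11 -> clock=101.
lookup c.com: not in cache (expired or never inserted)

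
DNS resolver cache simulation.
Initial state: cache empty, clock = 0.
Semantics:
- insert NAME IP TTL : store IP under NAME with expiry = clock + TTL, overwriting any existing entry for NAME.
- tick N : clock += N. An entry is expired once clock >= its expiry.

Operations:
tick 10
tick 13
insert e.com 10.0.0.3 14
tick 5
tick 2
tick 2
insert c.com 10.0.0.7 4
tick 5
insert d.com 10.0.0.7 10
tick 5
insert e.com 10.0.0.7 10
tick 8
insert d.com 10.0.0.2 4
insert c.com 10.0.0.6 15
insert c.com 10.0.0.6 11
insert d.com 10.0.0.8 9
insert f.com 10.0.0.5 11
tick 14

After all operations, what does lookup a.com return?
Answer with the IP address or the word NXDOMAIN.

Op 1: tick 10 -> clock=10.
Op 2: tick 13 -> clock=23.
Op 3: insert e.com -> 10.0.0.3 (expiry=23+14=37). clock=23
Op 4: tick 5 -> clock=28.
Op 5: tick 2 -> clock=30.
Op 6: tick 2 -> clock=32.
Op 7: insert c.com -> 10.0.0.7 (expiry=32+4=36). clock=32
Op 8: tick 5 -> clock=37. purged={c.com,e.com}
Op 9: insert d.com -> 10.0.0.7 (expiry=37+10=47). clock=37
Op 10: tick 5 -> clock=42.
Op 11: insert e.com -> 10.0.0.7 (expiry=42+10=52). clock=42
Op 12: tick 8 -> clock=50. purged={d.com}
Op 13: insert d.com -> 10.0.0.2 (expiry=50+4=54). clock=50
Op 14: insert c.com -> 10.0.0.6 (expiry=50+15=65). clock=50
Op 15: insert c.com -> 10.0.0.6 (expiry=50+11=61). clock=50
Op 16: insert d.com -> 10.0.0.8 (expiry=50+9=59). clock=50
Op 17: insert f.com -> 10.0.0.5 (expiry=50+11=61). clock=50
Op 18: tick 14 -> clock=64. purged={c.com,d.com,e.com,f.com}
lookup a.com: not in cache (expired or never inserted)

Answer: NXDOMAIN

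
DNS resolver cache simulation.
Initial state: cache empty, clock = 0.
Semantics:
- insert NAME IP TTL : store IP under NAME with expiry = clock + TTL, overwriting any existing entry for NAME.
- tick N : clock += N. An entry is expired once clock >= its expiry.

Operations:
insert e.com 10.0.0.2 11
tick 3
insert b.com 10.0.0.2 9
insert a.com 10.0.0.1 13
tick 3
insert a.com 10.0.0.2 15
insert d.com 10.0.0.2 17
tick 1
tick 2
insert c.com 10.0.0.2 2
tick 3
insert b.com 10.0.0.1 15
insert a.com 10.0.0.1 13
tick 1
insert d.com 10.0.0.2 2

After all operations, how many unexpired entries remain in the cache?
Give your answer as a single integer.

Op 1: insert e.com -> 10.0.0.2 (expiry=0+11=11). clock=0
Op 2: tick 3 -> clock=3.
Op 3: insert b.com -> 10.0.0.2 (expiry=3+9=12). clock=3
Op 4: insert a.com -> 10.0.0.1 (expiry=3+13=16). clock=3
Op 5: tick 3 -> clock=6.
Op 6: insert a.com -> 10.0.0.2 (expiry=6+15=21). clock=6
Op 7: insert d.com -> 10.0.0.2 (expiry=6+17=23). clock=6
Op 8: tick 1 -> clock=7.
Op 9: tick 2 -> clock=9.
Op 10: insert c.com -> 10.0.0.2 (expiry=9+2=11). clock=9
Op 11: tick 3 -> clock=12. purged={b.com,c.com,e.com}
Op 12: insert b.com -> 10.0.0.1 (expiry=12+15=27). clock=12
Op 13: insert a.com -> 10.0.0.1 (expiry=12+13=25). clock=12
Op 14: tick 1 -> clock=13.
Op 15: insert d.com -> 10.0.0.2 (expiry=13+2=15). clock=13
Final cache (unexpired): {a.com,b.com,d.com} -> size=3

Answer: 3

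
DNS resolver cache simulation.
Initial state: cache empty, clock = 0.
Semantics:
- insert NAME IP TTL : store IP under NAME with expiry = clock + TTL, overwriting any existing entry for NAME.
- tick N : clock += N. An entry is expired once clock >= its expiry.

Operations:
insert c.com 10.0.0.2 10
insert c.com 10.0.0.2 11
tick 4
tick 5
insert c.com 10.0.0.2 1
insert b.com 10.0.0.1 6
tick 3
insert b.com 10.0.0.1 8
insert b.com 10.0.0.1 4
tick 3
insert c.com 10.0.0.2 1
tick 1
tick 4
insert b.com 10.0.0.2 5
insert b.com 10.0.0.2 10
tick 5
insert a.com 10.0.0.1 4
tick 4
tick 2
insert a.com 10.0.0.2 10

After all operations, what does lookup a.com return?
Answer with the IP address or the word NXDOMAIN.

Op 1: insert c.com -> 10.0.0.2 (expiry=0+10=10). clock=0
Op 2: insert c.com -> 10.0.0.2 (expiry=0+11=11). clock=0
Op 3: tick 4 -> clock=4.
Op 4: tick 5 -> clock=9.
Op 5: insert c.com -> 10.0.0.2 (expiry=9+1=10). clock=9
Op 6: insert b.com -> 10.0.0.1 (expiry=9+6=15). clock=9
Op 7: tick 3 -> clock=12. purged={c.com}
Op 8: insert b.com -> 10.0.0.1 (expiry=12+8=20). clock=12
Op 9: insert b.com -> 10.0.0.1 (expiry=12+4=16). clock=12
Op 10: tick 3 -> clock=15.
Op 11: insert c.com -> 10.0.0.2 (expiry=15+1=16). clock=15
Op 12: tick 1 -> clock=16. purged={b.com,c.com}
Op 13: tick 4 -> clock=20.
Op 14: insert b.com -> 10.0.0.2 (expiry=20+5=25). clock=20
Op 15: insert b.com -> 10.0.0.2 (expiry=20+10=30). clock=20
Op 16: tick 5 -> clock=25.
Op 17: insert a.com -> 10.0.0.1 (expiry=25+4=29). clock=25
Op 18: tick 4 -> clock=29. purged={a.com}
Op 19: tick 2 -> clock=31. purged={b.com}
Op 20: insert a.com -> 10.0.0.2 (expiry=31+10=41). clock=31
lookup a.com: present, ip=10.0.0.2 expiry=41 > clock=31

Answer: 10.0.0.2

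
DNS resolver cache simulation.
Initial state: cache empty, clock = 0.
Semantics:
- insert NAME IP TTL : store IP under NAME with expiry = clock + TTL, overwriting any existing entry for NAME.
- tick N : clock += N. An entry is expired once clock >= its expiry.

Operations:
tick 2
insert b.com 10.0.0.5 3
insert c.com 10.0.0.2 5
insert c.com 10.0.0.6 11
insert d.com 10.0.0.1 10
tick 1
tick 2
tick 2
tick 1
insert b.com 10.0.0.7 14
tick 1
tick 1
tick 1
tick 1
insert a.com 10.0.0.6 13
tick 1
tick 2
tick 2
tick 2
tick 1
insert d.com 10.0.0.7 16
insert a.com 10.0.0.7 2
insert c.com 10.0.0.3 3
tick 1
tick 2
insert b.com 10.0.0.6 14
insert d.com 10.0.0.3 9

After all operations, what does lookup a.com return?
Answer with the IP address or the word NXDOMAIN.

Op 1: tick 2 -> clock=2.
Op 2: insert b.com -> 10.0.0.5 (expiry=2+3=5). clock=2
Op 3: insert c.com -> 10.0.0.2 (expiry=2+5=7). clock=2
Op 4: insert c.com -> 10.0.0.6 (expiry=2+11=13). clock=2
Op 5: insert d.com -> 10.0.0.1 (expiry=2+10=12). clock=2
Op 6: tick 1 -> clock=3.
Op 7: tick 2 -> clock=5. purged={b.com}
Op 8: tick 2 -> clock=7.
Op 9: tick 1 -> clock=8.
Op 10: insert b.com -> 10.0.0.7 (expiry=8+14=22). clock=8
Op 11: tick 1 -> clock=9.
Op 12: tick 1 -> clock=10.
Op 13: tick 1 -> clock=11.
Op 14: tick 1 -> clock=12. purged={d.com}
Op 15: insert a.com -> 10.0.0.6 (expiry=12+13=25). clock=12
Op 16: tick 1 -> clock=13. purged={c.com}
Op 17: tick 2 -> clock=15.
Op 18: tick 2 -> clock=17.
Op 19: tick 2 -> clock=19.
Op 20: tick 1 -> clock=20.
Op 21: insert d.com -> 10.0.0.7 (expiry=20+16=36). clock=20
Op 22: insert a.com -> 10.0.0.7 (expiry=20+2=22). clock=20
Op 23: insert c.com -> 10.0.0.3 (expiry=20+3=23). clock=20
Op 24: tick 1 -> clock=21.
Op 25: tick 2 -> clock=23. purged={a.com,b.com,c.com}
Op 26: insert b.com -> 10.0.0.6 (expiry=23+14=37). clock=23
Op 27: insert d.com -> 10.0.0.3 (expiry=23+9=32). clock=23
lookup a.com: not in cache (expired or never inserted)

Answer: NXDOMAIN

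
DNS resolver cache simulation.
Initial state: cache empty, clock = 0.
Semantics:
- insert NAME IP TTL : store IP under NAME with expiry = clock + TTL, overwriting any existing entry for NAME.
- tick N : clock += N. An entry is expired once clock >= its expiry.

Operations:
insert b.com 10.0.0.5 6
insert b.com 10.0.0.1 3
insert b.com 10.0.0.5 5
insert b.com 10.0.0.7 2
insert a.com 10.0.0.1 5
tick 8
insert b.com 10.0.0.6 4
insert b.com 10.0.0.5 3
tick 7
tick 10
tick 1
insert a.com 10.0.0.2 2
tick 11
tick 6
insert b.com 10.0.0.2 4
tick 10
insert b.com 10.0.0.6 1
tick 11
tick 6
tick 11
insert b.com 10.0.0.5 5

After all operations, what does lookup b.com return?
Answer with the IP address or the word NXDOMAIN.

Answer: 10.0.0.5

Derivation:
Op 1: insert b.com -> 10.0.0.5 (expiry=0+6=6). clock=0
Op 2: insert b.com -> 10.0.0.1 (expiry=0+3=3). clock=0
Op 3: insert b.com -> 10.0.0.5 (expiry=0+5=5). clock=0
Op 4: insert b.com -> 10.0.0.7 (expiry=0+2=2). clock=0
Op 5: insert a.com -> 10.0.0.1 (expiry=0+5=5). clock=0
Op 6: tick 8 -> clock=8. purged={a.com,b.com}
Op 7: insert b.com -> 10.0.0.6 (expiry=8+4=12). clock=8
Op 8: insert b.com -> 10.0.0.5 (expiry=8+3=11). clock=8
Op 9: tick 7 -> clock=15. purged={b.com}
Op 10: tick 10 -> clock=25.
Op 11: tick 1 -> clock=26.
Op 12: insert a.com -> 10.0.0.2 (expiry=26+2=28). clock=26
Op 13: tick 11 -> clock=37. purged={a.com}
Op 14: tick 6 -> clock=43.
Op 15: insert b.com -> 10.0.0.2 (expiry=43+4=47). clock=43
Op 16: tick 10 -> clock=53. purged={b.com}
Op 17: insert b.com -> 10.0.0.6 (expiry=53+1=54). clock=53
Op 18: tick 11 -> clock=64. purged={b.com}
Op 19: tick 6 -> clock=70.
Op 20: tick 11 -> clock=81.
Op 21: insert b.com -> 10.0.0.5 (expiry=81+5=86). clock=81
lookup b.com: present, ip=10.0.0.5 expiry=86 > clock=81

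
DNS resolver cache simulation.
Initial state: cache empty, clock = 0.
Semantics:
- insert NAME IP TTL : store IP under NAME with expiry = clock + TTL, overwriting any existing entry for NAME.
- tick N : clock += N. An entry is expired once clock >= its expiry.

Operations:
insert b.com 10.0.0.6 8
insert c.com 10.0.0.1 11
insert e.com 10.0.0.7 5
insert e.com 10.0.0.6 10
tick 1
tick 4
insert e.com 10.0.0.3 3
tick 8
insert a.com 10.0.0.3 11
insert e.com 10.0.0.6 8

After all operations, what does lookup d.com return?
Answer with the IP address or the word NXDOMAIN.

Answer: NXDOMAIN

Derivation:
Op 1: insert b.com -> 10.0.0.6 (expiry=0+8=8). clock=0
Op 2: insert c.com -> 10.0.0.1 (expiry=0+11=11). clock=0
Op 3: insert e.com -> 10.0.0.7 (expiry=0+5=5). clock=0
Op 4: insert e.com -> 10.0.0.6 (expiry=0+10=10). clock=0
Op 5: tick 1 -> clock=1.
Op 6: tick 4 -> clock=5.
Op 7: insert e.com -> 10.0.0.3 (expiry=5+3=8). clock=5
Op 8: tick 8 -> clock=13. purged={b.com,c.com,e.com}
Op 9: insert a.com -> 10.0.0.3 (expiry=13+11=24). clock=13
Op 10: insert e.com -> 10.0.0.6 (expiry=13+8=21). clock=13
lookup d.com: not in cache (expired or never inserted)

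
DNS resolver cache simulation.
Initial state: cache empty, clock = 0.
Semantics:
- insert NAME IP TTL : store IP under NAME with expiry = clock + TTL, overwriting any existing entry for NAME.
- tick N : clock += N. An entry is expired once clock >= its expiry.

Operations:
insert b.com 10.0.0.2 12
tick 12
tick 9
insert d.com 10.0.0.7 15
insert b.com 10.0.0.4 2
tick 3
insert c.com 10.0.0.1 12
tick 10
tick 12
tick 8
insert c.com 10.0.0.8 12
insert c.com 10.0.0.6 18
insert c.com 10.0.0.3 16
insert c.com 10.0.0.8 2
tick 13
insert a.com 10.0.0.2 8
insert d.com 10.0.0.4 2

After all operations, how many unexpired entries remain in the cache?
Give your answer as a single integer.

Answer: 2

Derivation:
Op 1: insert b.com -> 10.0.0.2 (expiry=0+12=12). clock=0
Op 2: tick 12 -> clock=12. purged={b.com}
Op 3: tick 9 -> clock=21.
Op 4: insert d.com -> 10.0.0.7 (expiry=21+15=36). clock=21
Op 5: insert b.com -> 10.0.0.4 (expiry=21+2=23). clock=21
Op 6: tick 3 -> clock=24. purged={b.com}
Op 7: insert c.com -> 10.0.0.1 (expiry=24+12=36). clock=24
Op 8: tick 10 -> clock=34.
Op 9: tick 12 -> clock=46. purged={c.com,d.com}
Op 10: tick 8 -> clock=54.
Op 11: insert c.com -> 10.0.0.8 (expiry=54+12=66). clock=54
Op 12: insert c.com -> 10.0.0.6 (expiry=54+18=72). clock=54
Op 13: insert c.com -> 10.0.0.3 (expiry=54+16=70). clock=54
Op 14: insert c.com -> 10.0.0.8 (expiry=54+2=56). clock=54
Op 15: tick 13 -> clock=67. purged={c.com}
Op 16: insert a.com -> 10.0.0.2 (expiry=67+8=75). clock=67
Op 17: insert d.com -> 10.0.0.4 (expiry=67+2=69). clock=67
Final cache (unexpired): {a.com,d.com} -> size=2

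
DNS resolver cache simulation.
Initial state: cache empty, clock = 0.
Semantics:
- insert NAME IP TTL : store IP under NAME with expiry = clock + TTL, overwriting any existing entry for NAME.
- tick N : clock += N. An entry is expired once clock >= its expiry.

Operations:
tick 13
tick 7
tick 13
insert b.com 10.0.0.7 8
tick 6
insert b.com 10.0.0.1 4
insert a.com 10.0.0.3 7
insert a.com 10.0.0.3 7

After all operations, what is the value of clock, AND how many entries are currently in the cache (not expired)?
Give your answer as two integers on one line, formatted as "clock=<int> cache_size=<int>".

Answer: clock=39 cache_size=2

Derivation:
Op 1: tick 13 -> clock=13.
Op 2: tick 7 -> clock=20.
Op 3: tick 13 -> clock=33.
Op 4: insert b.com -> 10.0.0.7 (expiry=33+8=41). clock=33
Op 5: tick 6 -> clock=39.
Op 6: insert b.com -> 10.0.0.1 (expiry=39+4=43). clock=39
Op 7: insert a.com -> 10.0.0.3 (expiry=39+7=46). clock=39
Op 8: insert a.com -> 10.0.0.3 (expiry=39+7=46). clock=39
Final clock = 39
Final cache (unexpired): {a.com,b.com} -> size=2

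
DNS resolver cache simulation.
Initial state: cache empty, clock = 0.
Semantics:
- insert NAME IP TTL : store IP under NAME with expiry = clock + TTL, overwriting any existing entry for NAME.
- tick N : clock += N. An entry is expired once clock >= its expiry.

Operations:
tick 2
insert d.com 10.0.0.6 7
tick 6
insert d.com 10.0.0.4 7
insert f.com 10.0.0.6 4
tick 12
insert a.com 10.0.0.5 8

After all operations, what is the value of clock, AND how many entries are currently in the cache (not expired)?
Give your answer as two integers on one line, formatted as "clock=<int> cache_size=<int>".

Op 1: tick 2 -> clock=2.
Op 2: insert d.com -> 10.0.0.6 (expiry=2+7=9). clock=2
Op 3: tick 6 -> clock=8.
Op 4: insert d.com -> 10.0.0.4 (expiry=8+7=15). clock=8
Op 5: insert f.com -> 10.0.0.6 (expiry=8+4=12). clock=8
Op 6: tick 12 -> clock=20. purged={d.com,f.com}
Op 7: insert a.com -> 10.0.0.5 (expiry=20+8=28). clock=20
Final clock = 20
Final cache (unexpired): {a.com} -> size=1

Answer: clock=20 cache_size=1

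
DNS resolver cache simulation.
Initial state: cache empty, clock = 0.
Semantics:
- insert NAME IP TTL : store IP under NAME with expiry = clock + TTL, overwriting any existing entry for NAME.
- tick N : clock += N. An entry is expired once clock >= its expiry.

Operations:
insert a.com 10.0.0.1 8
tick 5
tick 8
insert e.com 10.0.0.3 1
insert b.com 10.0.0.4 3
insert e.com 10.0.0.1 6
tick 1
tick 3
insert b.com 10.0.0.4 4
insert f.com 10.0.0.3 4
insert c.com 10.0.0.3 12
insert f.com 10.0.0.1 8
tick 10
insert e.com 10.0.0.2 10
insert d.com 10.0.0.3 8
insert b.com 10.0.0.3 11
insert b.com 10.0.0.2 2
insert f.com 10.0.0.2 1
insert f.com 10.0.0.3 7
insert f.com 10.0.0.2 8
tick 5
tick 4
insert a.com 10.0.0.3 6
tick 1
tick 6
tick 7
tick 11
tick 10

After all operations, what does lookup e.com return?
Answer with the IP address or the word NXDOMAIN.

Answer: NXDOMAIN

Derivation:
Op 1: insert a.com -> 10.0.0.1 (expiry=0+8=8). clock=0
Op 2: tick 5 -> clock=5.
Op 3: tick 8 -> clock=13. purged={a.com}
Op 4: insert e.com -> 10.0.0.3 (expiry=13+1=14). clock=13
Op 5: insert b.com -> 10.0.0.4 (expiry=13+3=16). clock=13
Op 6: insert e.com -> 10.0.0.1 (expiry=13+6=19). clock=13
Op 7: tick 1 -> clock=14.
Op 8: tick 3 -> clock=17. purged={b.com}
Op 9: insert b.com -> 10.0.0.4 (expiry=17+4=21). clock=17
Op 10: insert f.com -> 10.0.0.3 (expiry=17+4=21). clock=17
Op 11: insert c.com -> 10.0.0.3 (expiry=17+12=29). clock=17
Op 12: insert f.com -> 10.0.0.1 (expiry=17+8=25). clock=17
Op 13: tick 10 -> clock=27. purged={b.com,e.com,f.com}
Op 14: insert e.com -> 10.0.0.2 (expiry=27+10=37). clock=27
Op 15: insert d.com -> 10.0.0.3 (expiry=27+8=35). clock=27
Op 16: insert b.com -> 10.0.0.3 (expiry=27+11=38). clock=27
Op 17: insert b.com -> 10.0.0.2 (expiry=27+2=29). clock=27
Op 18: insert f.com -> 10.0.0.2 (expiry=27+1=28). clock=27
Op 19: insert f.com -> 10.0.0.3 (expiry=27+7=34). clock=27
Op 20: insert f.com -> 10.0.0.2 (expiry=27+8=35). clock=27
Op 21: tick 5 -> clock=32. purged={b.com,c.com}
Op 22: tick 4 -> clock=36. purged={d.com,f.com}
Op 23: insert a.com -> 10.0.0.3 (expiry=36+6=42). clock=36
Op 24: tick 1 -> clock=37. purged={e.com}
Op 25: tick 6 -> clock=43. purged={a.com}
Op 26: tick 7 -> clock=50.
Op 27: tick 11 -> clock=61.
Op 28: tick 10 -> clock=71.
lookup e.com: not in cache (expired or never inserted)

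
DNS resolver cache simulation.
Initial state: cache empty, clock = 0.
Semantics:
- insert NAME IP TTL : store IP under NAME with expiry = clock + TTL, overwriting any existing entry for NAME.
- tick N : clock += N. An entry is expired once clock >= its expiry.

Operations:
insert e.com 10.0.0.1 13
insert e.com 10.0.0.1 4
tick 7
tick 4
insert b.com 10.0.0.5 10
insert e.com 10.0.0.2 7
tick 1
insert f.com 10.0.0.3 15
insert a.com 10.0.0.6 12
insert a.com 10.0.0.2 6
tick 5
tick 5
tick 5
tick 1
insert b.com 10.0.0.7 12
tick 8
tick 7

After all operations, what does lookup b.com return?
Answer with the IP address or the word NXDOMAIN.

Op 1: insert e.com -> 10.0.0.1 (expiry=0+13=13). clock=0
Op 2: insert e.com -> 10.0.0.1 (expiry=0+4=4). clock=0
Op 3: tick 7 -> clock=7. purged={e.com}
Op 4: tick 4 -> clock=11.
Op 5: insert b.com -> 10.0.0.5 (expiry=11+10=21). clock=11
Op 6: insert e.com -> 10.0.0.2 (expiry=11+7=18). clock=11
Op 7: tick 1 -> clock=12.
Op 8: insert f.com -> 10.0.0.3 (expiry=12+15=27). clock=12
Op 9: insert a.com -> 10.0.0.6 (expiry=12+12=24). clock=12
Op 10: insert a.com -> 10.0.0.2 (expiry=12+6=18). clock=12
Op 11: tick 5 -> clock=17.
Op 12: tick 5 -> clock=22. purged={a.com,b.com,e.com}
Op 13: tick 5 -> clock=27. purged={f.com}
Op 14: tick 1 -> clock=28.
Op 15: insert b.com -> 10.0.0.7 (expiry=28+12=40). clock=28
Op 16: tick 8 -> clock=36.
Op 17: tick 7 -> clock=43. purged={b.com}
lookup b.com: not in cache (expired or never inserted)

Answer: NXDOMAIN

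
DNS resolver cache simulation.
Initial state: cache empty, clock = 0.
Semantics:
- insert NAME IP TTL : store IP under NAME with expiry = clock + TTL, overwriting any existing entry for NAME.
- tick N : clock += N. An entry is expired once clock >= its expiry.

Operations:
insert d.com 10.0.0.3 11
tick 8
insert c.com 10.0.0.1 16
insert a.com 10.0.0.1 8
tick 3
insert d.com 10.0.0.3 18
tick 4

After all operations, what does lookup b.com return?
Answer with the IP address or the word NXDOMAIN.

Op 1: insert d.com -> 10.0.0.3 (expiry=0+11=11). clock=0
Op 2: tick 8 -> clock=8.
Op 3: insert c.com -> 10.0.0.1 (expiry=8+16=24). clock=8
Op 4: insert a.com -> 10.0.0.1 (expiry=8+8=16). clock=8
Op 5: tick 3 -> clock=11. purged={d.com}
Op 6: insert d.com -> 10.0.0.3 (expiry=11+18=29). clock=11
Op 7: tick 4 -> clock=15.
lookup b.com: not in cache (expired or never inserted)

Answer: NXDOMAIN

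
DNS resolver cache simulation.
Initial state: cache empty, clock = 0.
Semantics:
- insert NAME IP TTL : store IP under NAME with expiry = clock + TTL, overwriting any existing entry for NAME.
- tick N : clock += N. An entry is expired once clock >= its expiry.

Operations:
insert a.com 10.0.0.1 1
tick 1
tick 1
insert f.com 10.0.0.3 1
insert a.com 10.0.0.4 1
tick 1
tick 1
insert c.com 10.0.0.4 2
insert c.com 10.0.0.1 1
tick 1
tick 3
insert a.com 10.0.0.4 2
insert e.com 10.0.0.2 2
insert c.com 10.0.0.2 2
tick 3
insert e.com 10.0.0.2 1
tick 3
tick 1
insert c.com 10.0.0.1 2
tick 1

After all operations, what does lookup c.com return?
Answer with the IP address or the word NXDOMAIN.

Answer: 10.0.0.1

Derivation:
Op 1: insert a.com -> 10.0.0.1 (expiry=0+1=1). clock=0
Op 2: tick 1 -> clock=1. purged={a.com}
Op 3: tick 1 -> clock=2.
Op 4: insert f.com -> 10.0.0.3 (expiry=2+1=3). clock=2
Op 5: insert a.com -> 10.0.0.4 (expiry=2+1=3). clock=2
Op 6: tick 1 -> clock=3. purged={a.com,f.com}
Op 7: tick 1 -> clock=4.
Op 8: insert c.com -> 10.0.0.4 (expiry=4+2=6). clock=4
Op 9: insert c.com -> 10.0.0.1 (expiry=4+1=5). clock=4
Op 10: tick 1 -> clock=5. purged={c.com}
Op 11: tick 3 -> clock=8.
Op 12: insert a.com -> 10.0.0.4 (expiry=8+2=10). clock=8
Op 13: insert e.com -> 10.0.0.2 (expiry=8+2=10). clock=8
Op 14: insert c.com -> 10.0.0.2 (expiry=8+2=10). clock=8
Op 15: tick 3 -> clock=11. purged={a.com,c.com,e.com}
Op 16: insert e.com -> 10.0.0.2 (expiry=11+1=12). clock=11
Op 17: tick 3 -> clock=14. purged={e.com}
Op 18: tick 1 -> clock=15.
Op 19: insert c.com -> 10.0.0.1 (expiry=15+2=17). clock=15
Op 20: tick 1 -> clock=16.
lookup c.com: present, ip=10.0.0.1 expiry=17 > clock=16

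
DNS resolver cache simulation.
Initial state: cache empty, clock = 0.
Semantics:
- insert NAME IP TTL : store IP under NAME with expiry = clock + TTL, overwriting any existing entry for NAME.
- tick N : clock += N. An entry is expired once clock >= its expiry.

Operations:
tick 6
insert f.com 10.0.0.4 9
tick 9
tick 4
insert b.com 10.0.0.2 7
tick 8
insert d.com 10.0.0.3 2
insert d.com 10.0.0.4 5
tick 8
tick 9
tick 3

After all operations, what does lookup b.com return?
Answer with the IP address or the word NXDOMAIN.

Answer: NXDOMAIN

Derivation:
Op 1: tick 6 -> clock=6.
Op 2: insert f.com -> 10.0.0.4 (expiry=6+9=15). clock=6
Op 3: tick 9 -> clock=15. purged={f.com}
Op 4: tick 4 -> clock=19.
Op 5: insert b.com -> 10.0.0.2 (expiry=19+7=26). clock=19
Op 6: tick 8 -> clock=27. purged={b.com}
Op 7: insert d.com -> 10.0.0.3 (expiry=27+2=29). clock=27
Op 8: insert d.com -> 10.0.0.4 (expiry=27+5=32). clock=27
Op 9: tick 8 -> clock=35. purged={d.com}
Op 10: tick 9 -> clock=44.
Op 11: tick 3 -> clock=47.
lookup b.com: not in cache (expired or never inserted)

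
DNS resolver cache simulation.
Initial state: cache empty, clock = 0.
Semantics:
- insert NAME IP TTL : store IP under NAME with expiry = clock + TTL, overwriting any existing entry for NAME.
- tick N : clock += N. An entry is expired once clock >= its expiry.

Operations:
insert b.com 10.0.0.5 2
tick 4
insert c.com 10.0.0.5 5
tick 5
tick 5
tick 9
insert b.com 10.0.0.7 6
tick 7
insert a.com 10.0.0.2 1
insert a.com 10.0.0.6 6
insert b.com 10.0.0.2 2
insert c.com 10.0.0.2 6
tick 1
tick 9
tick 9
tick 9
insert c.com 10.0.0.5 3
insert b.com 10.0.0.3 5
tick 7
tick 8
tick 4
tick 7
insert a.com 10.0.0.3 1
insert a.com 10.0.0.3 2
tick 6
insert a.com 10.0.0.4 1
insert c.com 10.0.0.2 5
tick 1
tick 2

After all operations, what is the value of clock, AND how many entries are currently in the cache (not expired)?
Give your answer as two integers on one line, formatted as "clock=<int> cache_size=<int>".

Op 1: insert b.com -> 10.0.0.5 (expiry=0+2=2). clock=0
Op 2: tick 4 -> clock=4. purged={b.com}
Op 3: insert c.com -> 10.0.0.5 (expiry=4+5=9). clock=4
Op 4: tick 5 -> clock=9. purged={c.com}
Op 5: tick 5 -> clock=14.
Op 6: tick 9 -> clock=23.
Op 7: insert b.com -> 10.0.0.7 (expiry=23+6=29). clock=23
Op 8: tick 7 -> clock=30. purged={b.com}
Op 9: insert a.com -> 10.0.0.2 (expiry=30+1=31). clock=30
Op 10: insert a.com -> 10.0.0.6 (expiry=30+6=36). clock=30
Op 11: insert b.com -> 10.0.0.2 (expiry=30+2=32). clock=30
Op 12: insert c.com -> 10.0.0.2 (expiry=30+6=36). clock=30
Op 13: tick 1 -> clock=31.
Op 14: tick 9 -> clock=40. purged={a.com,b.com,c.com}
Op 15: tick 9 -> clock=49.
Op 16: tick 9 -> clock=58.
Op 17: insert c.com -> 10.0.0.5 (expiry=58+3=61). clock=58
Op 18: insert b.com -> 10.0.0.3 (expiry=58+5=63). clock=58
Op 19: tick 7 -> clock=65. purged={b.com,c.com}
Op 20: tick 8 -> clock=73.
Op 21: tick 4 -> clock=77.
Op 22: tick 7 -> clock=84.
Op 23: insert a.com -> 10.0.0.3 (expiry=84+1=85). clock=84
Op 24: insert a.com -> 10.0.0.3 (expiry=84+2=86). clock=84
Op 25: tick 6 -> clock=90. purged={a.com}
Op 26: insert a.com -> 10.0.0.4 (expiry=90+1=91). clock=90
Op 27: insert c.com -> 10.0.0.2 (expiry=90+5=95). clock=90
Op 28: tick 1 -> clock=91. purged={a.com}
Op 29: tick 2 -> clock=93.
Final clock = 93
Final cache (unexpired): {c.com} -> size=1

Answer: clock=93 cache_size=1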